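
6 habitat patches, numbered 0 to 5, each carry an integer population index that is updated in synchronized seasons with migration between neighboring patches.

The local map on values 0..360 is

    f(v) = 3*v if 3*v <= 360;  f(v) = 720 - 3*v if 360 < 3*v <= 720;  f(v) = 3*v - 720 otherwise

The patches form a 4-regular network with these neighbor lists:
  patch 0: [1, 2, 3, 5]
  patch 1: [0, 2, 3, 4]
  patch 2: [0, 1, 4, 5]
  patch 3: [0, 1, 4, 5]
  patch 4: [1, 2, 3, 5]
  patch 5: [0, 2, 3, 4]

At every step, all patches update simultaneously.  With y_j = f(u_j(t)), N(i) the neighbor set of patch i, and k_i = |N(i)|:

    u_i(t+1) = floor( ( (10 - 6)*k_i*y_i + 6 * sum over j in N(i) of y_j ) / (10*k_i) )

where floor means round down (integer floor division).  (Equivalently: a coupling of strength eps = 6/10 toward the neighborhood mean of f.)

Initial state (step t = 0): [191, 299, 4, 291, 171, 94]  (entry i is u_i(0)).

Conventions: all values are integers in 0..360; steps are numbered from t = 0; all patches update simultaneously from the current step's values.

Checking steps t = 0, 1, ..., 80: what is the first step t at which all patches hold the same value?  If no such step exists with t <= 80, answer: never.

Answer: 28
Key observation: Synchronization is absorbing here: once all patches are equal they stay equal, and step 28 is the first all-equal step.

Derivation:
t=0: [191, 299, 4, 291, 171, 94]  (not all equal)
t=1: [152, 148, 126, 183, 176, 190]  (not all equal)
t=2: [246, 255, 269, 200, 217, 205]  (not all equal)
t=3: [60, 62, 70, 83, 81, 86]  (not all equal)
t=4: [207, 206, 214, 229, 232, 235]  (not all equal)
t=5: [73, 75, 67, 49, 43, 41]  (not all equal)
t=6: [192, 194, 184, 163, 156, 153]  (not all equal)
t=7: [177, 174, 186, 211, 220, 223]  (not all equal)
t=8: [150, 153, 139, 109, 98, 95]  (not all equal)
t=9: [284, 283, 287, 297, 294, 293]  (not all equal)
t=10: [142, 142, 143, 155, 154, 154]  (not all equal)
t=11: [282, 282, 282, 267, 267, 267]  (not all equal)
t=12: [112, 112, 112, 94, 94, 94]  (not all equal)
t=13: [319, 319, 319, 298, 298, 298]  (not all equal)
t=14: [218, 218, 218, 192, 192, 192]  (not all equal)
t=15: [89, 89, 89, 120, 120, 120]  (not all equal)
t=16: [294, 294, 294, 332, 332, 332]  (not all equal)
t=17: [196, 196, 196, 241, 241, 241]  (not all equal)
t=18: [93, 93, 93, 41, 41, 41]  (not all equal)
t=19: [232, 232, 232, 169, 169, 169]  (not all equal)
t=20: [80, 80, 80, 156, 156, 156]  (not all equal)
t=21: [243, 243, 243, 248, 248, 248]  (not all equal)
t=22: [13, 13, 13, 19, 19, 19]  (not all equal)
t=23: [44, 44, 44, 51, 51, 51]  (not all equal)
t=24: [138, 138, 138, 146, 146, 146]  (not all equal)
t=25: [298, 298, 298, 289, 289, 289]  (not all equal)
t=26: [165, 165, 165, 155, 155, 155]  (not all equal)
t=27: [234, 234, 234, 246, 246, 246]  (not all equal)
t=28: [18, 18, 18, 18, 18, 18]  (all equal)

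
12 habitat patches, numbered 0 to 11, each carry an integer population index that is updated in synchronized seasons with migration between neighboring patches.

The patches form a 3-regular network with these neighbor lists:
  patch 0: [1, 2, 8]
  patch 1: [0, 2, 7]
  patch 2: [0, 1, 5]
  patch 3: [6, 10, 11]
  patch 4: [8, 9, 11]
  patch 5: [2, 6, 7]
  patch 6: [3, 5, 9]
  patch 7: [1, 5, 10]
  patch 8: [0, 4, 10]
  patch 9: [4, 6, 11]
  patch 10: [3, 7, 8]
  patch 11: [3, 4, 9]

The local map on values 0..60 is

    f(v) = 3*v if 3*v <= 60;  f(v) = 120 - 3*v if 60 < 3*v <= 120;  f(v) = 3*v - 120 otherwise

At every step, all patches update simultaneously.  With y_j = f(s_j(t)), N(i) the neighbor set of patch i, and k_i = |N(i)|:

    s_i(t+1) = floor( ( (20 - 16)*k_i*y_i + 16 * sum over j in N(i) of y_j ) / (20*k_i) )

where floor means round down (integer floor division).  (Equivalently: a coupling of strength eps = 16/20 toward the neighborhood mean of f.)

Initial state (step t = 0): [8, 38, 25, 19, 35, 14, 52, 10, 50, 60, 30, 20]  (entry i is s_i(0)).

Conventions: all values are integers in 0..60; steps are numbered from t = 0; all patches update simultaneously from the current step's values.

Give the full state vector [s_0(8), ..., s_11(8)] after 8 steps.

Simulating step by step:
t=0: [8, 38, 25, 19, 35, 14, 52, 10, 50, 60, 30, 20]
t=1: [26, 27, 28, 45, 43, 38, 49, 26, 24, 41, 37, 47]
t=2: [41, 39, 30, 18, 21, 29, 11, 22, 25, 15, 29, 11]
t=3: [21, 23, 16, 37, 44, 37, 41, 29, 33, 41, 47, 48]
t=4: [43, 47, 40, 14, 15, 24, 6, 28, 28, 11, 21, 11]
t=5: [17, 16, 20, 37, 36, 24, 36, 40, 36, 32, 41, 38]
t=6: [42, 39, 51, 7, 13, 28, 24, 26, 20, 12, 6, 13]
t=7: [26, 22, 18, 32, 43, 40, 34, 23, 28, 40, 36, 33]
t=8: [46, 50, 36, 18, 17, 32, 10, 27, 24, 12, 32, 13]

Answer: [46, 50, 36, 18, 17, 32, 10, 27, 24, 12, 32, 13]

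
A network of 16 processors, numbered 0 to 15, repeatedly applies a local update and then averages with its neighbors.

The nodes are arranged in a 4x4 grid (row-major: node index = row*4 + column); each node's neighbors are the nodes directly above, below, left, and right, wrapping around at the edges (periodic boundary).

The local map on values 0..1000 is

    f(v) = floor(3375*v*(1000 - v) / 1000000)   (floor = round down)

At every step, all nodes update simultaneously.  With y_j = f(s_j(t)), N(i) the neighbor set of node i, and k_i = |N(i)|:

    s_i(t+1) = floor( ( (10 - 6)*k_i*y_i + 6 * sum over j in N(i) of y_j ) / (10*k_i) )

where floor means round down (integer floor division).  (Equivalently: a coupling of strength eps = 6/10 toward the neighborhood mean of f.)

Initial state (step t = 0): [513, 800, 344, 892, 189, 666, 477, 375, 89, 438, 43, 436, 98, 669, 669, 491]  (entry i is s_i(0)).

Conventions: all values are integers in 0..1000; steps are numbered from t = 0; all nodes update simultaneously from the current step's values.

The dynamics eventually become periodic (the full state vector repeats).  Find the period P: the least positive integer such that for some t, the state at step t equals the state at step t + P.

Answer: 4
Key observation: The state at step 14, [838, 838, 838, 838, 838, 838, 838, 838, 838, 838, 838, 838, 838, 838, 838, 838], reappears at step 18 — and no state repeats earlier — so the cycle the system enters has period 4.

Derivation:
t=0: [513, 800, 344, 892, 189, 666, 477, 375, 89, 438, 43, 436, 98, 669, 669, 491]
t=1: [589, 681, 672, 615, 605, 709, 702, 693, 480, 618, 542, 638, 525, 661, 672, 667]
t=2: [803, 745, 744, 773, 783, 734, 731, 750, 820, 788, 788, 783, 811, 769, 759, 773]
t=3: [561, 621, 633, 596, 577, 629, 639, 612, 533, 572, 587, 571, 540, 590, 606, 581]
t=4: [822, 800, 791, 810, 818, 797, 789, 806, 832, 819, 812, 822, 831, 815, 807, 820]
t=5: [502, 531, 544, 518, 506, 533, 546, 522, 483, 506, 517, 498, 484, 508, 521, 500]
t=6: [842, 840, 838, 841, 842, 840, 838, 841, 842, 842, 841, 842, 842, 842, 841, 842]
t=7: [449, 452, 455, 451, 449, 452, 455, 451, 448, 449, 451, 448, 448, 449, 451, 448]
t=8: [834, 834, 835, 834, 834, 834, 835, 834, 834, 834, 834, 834, 834, 834, 834, 834]
t=9: [467, 466, 465, 466, 467, 466, 465, 466, 467, 467, 466, 467, 467, 467, 466, 467]
t=10: [839, 839, 839, 839, 839, 839, 839, 839, 840, 839, 839, 839, 840, 839, 839, 839]
t=11: [454, 455, 455, 455, 454, 455, 455, 455, 453, 454, 455, 454, 453, 454, 455, 454]
t=12: [836, 836, 836, 836, 836, 836, 836, 836, 836, 836, 836, 836, 836, 836, 836, 836]
t=13: [462, 462, 462, 462, 462, 462, 462, 462, 462, 462, 462, 462, 462, 462, 462, 462]
t=14: [838, 838, 838, 838, 838, 838, 838, 838, 838, 838, 838, 838, 838, 838, 838, 838]
t=15: [458, 458, 458, 458, 458, 458, 458, 458, 458, 458, 458, 458, 458, 458, 458, 458]
t=16: [837, 837, 837, 837, 837, 837, 837, 837, 837, 837, 837, 837, 837, 837, 837, 837]
t=17: [460, 460, 460, 460, 460, 460, 460, 460, 460, 460, 460, 460, 460, 460, 460, 460]
t=18: [838, 838, 838, 838, 838, 838, 838, 838, 838, 838, 838, 838, 838, 838, 838, 838]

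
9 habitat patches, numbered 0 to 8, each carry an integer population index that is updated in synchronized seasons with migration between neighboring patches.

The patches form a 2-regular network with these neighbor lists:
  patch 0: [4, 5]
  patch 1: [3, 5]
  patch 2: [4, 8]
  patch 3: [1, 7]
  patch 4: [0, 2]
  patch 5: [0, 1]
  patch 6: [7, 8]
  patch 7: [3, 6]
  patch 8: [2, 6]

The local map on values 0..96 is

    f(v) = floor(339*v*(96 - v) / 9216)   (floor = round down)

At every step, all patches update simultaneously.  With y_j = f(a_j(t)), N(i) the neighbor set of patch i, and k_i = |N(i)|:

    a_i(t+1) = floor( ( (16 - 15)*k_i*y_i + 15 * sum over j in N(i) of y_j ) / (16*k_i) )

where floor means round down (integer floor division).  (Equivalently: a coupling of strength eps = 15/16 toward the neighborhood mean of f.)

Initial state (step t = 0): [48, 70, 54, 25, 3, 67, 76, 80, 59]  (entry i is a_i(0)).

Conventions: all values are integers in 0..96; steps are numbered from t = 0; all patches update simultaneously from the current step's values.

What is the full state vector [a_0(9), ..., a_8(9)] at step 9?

Answer: [44, 44, 43, 44, 61, 55, 42, 43, 51]

Derivation:
t=0: [48, 70, 54, 25, 3, 67, 76, 80, 59]
t=1: [43, 67, 47, 57, 78, 74, 62, 59, 69]
t=2: [56, 70, 61, 75, 81, 75, 74, 79, 79]
t=3: [52, 57, 48, 57, 77, 72, 49, 57, 67]
t=4: [59, 72, 63, 81, 82, 81, 76, 82, 83]
t=5: [45, 45, 42, 51, 75, 69, 41, 49, 63]
t=6: [63, 76, 67, 84, 81, 83, 80, 83, 82]
t=7: [43, 39, 44, 46, 71, 63, 40, 41, 57]
t=8: [71, 80, 73, 81, 82, 81, 81, 82, 82]
t=9: [44, 44, 43, 44, 61, 55, 42, 43, 51]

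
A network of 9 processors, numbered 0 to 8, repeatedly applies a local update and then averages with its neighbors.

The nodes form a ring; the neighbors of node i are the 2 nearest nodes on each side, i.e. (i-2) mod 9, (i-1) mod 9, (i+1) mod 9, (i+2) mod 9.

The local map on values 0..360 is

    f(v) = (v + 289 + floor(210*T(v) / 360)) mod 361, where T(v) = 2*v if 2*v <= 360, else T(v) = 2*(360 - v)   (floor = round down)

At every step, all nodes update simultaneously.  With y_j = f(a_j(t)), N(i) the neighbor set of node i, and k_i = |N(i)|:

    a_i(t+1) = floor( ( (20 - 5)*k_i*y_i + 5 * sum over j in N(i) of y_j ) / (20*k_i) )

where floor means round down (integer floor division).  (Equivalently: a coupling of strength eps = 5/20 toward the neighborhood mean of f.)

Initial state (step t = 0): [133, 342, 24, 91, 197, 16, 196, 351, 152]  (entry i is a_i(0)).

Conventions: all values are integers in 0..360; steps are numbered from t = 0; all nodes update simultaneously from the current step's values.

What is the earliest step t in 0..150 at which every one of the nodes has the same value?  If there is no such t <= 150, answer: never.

Answer: 4
Key observation: Synchronization is absorbing here: once all nodes are equal they stay equal, and step 4 is the first all-equal step.

Derivation:
t=0: [133, 342, 24, 91, 197, 16, 196, 351, 152]  (not all equal)
t=1: [235, 276, 314, 173, 305, 307, 310, 286, 262]  (not all equal)
t=2: [306, 302, 296, 300, 297, 296, 296, 300, 303]  (not all equal)
t=3: [297, 297, 297, 297, 298, 298, 297, 297, 297]  (not all equal)
t=4: [298, 298, 298, 298, 298, 298, 298, 298, 298]  (all equal)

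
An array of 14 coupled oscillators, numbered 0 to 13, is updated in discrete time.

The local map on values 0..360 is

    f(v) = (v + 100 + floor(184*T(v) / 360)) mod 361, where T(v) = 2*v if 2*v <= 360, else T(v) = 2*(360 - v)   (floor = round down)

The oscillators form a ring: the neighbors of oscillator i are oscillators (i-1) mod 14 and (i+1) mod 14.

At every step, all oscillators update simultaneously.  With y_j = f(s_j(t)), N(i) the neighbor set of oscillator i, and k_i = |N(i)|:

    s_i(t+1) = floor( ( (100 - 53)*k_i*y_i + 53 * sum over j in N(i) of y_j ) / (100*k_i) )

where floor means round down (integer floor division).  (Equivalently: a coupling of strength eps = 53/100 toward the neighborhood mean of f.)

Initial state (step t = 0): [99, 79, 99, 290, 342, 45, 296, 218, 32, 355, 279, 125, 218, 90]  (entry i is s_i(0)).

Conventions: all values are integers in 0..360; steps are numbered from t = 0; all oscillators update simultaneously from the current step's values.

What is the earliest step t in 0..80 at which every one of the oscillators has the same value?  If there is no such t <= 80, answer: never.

Simulating step by step:
t=0: [99, 79, 99, 290, 342, 45, 296, 218, 32, 355, 279, 125, 218, 90]  (not all equal)
t=1: [284, 280, 236, 152, 123, 142, 124, 117, 130, 116, 166, 218, 215, 239]  (not all equal)
t=2: [100, 100, 86, 140, 182, 197, 260, 250, 178, 176, 150, 94, 101, 101]  (not all equal)
t=3: [302, 294, 214, 109, 80, 101, 101, 100, 97, 81, 121, 227, 300, 303]  (not all equal)
t=4: [100, 100, 159, 246, 288, 292, 303, 300, 288, 293, 258, 165, 100, 100]  (not all equal)
t=5: [302, 237, 134, 89, 100, 100, 100, 100, 100, 100, 93, 140, 241, 302]  (not all equal)
t=6: [100, 76, 104, 213, 295, 302, 302, 302, 302, 298, 221, 113, 79, 100]  (not all equal)
t=7: [289, 281, 239, 156, 100, 100, 100, 100, 100, 100, 161, 249, 288, 290]  (not all equal)
t=8: [100, 100, 88, 132, 236, 302, 302, 302, 302, 238, 136, 90, 100, 100]  (not all equal)
t=9: [302, 295, 211, 102, 75, 100, 100, 100, 100, 77, 108, 216, 296, 302]  (not all equal)
t=10: [100, 100, 155, 237, 279, 288, 302, 302, 289, 284, 244, 158, 100, 100]  (not all equal)
t=11: [302, 235, 131, 87, 100, 100, 100, 100, 100, 100, 89, 134, 237, 302]  (not all equal)
t=12: [100, 74, 101, 210, 294, 302, 302, 302, 302, 295, 213, 104, 76, 100]  (not all equal)
t=13: [287, 277, 235, 155, 100, 100, 100, 100, 100, 100, 156, 239, 281, 289]  (not all equal)
t=14: [100, 100, 87, 131, 235, 302, 302, 302, 302, 236, 132, 88, 100, 100]  (not all equal)
t=15: [302, 294, 210, 101, 74, 100, 100, 100, 100, 75, 102, 211, 295, 302]  (not all equal)
t=16: [100, 100, 155, 235, 277, 287, 302, 302, 288, 279, 237, 155, 100, 100]  (not all equal)
t=17: [302, 235, 131, 87, 100, 100, 100, 100, 100, 100, 87, 131, 235, 302]  (not all equal)
t=18: [100, 74, 101, 210, 294, 302, 302, 302, 302, 294, 210, 101, 74, 100]  (not all equal)
t=19: [287, 277, 235, 155, 100, 100, 100, 100, 100, 100, 155, 235, 277, 287]  (not all equal)
t=20: [100, 100, 87, 131, 235, 302, 302, 302, 302, 235, 131, 87, 100, 100]  (not all equal)
t=21: [302, 294, 210, 101, 74, 100, 100, 100, 100, 74, 101, 210, 294, 302]  (not all equal)
t=22: [100, 100, 155, 235, 277, 287, 302, 302, 287, 277, 235, 155, 100, 100]  (not all equal)
t=23: [302, 235, 131, 87, 100, 100, 100, 100, 100, 100, 87, 131, 235, 302]  (not all equal)

Answer: never
Key observation: The state at step 17 reappears at step 23 — the system is in a cycle of period 6 from step 17 on.  No step 0..23 is synchronized, and the cycle repeats forever, so no step up to 80 (or ever) has all oscillators equal.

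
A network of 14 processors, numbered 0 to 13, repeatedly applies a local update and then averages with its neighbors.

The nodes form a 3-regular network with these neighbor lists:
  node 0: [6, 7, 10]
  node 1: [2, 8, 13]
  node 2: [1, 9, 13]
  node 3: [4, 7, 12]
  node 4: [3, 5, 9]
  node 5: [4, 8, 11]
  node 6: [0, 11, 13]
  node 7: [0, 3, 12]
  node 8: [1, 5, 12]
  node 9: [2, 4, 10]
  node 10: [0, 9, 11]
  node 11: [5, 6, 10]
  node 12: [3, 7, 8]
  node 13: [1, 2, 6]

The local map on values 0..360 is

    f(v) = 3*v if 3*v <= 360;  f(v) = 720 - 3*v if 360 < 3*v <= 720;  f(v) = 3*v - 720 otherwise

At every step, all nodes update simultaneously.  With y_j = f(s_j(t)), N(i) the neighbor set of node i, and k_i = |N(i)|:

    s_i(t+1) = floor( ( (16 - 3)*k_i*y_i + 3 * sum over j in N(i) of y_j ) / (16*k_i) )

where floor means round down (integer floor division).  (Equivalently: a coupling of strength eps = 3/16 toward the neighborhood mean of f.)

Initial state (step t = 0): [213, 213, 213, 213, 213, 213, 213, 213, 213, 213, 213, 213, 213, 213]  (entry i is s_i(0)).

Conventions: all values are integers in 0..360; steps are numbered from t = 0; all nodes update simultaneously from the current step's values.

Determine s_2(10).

Simulating step by step:
t=0: [213, 213, 213, 213, 213, 213, 213, 213, 213, 213, 213, 213, 213, 213]
t=1: [81, 81, 81, 81, 81, 81, 81, 81, 81, 81, 81, 81, 81, 81]
t=2: [243, 243, 243, 243, 243, 243, 243, 243, 243, 243, 243, 243, 243, 243]
t=3: [9, 9, 9, 9, 9, 9, 9, 9, 9, 9, 9, 9, 9, 9]
t=4: [27, 27, 27, 27, 27, 27, 27, 27, 27, 27, 27, 27, 27, 27]
t=5: [81, 81, 81, 81, 81, 81, 81, 81, 81, 81, 81, 81, 81, 81]
t=6: [243, 243, 243, 243, 243, 243, 243, 243, 243, 243, 243, 243, 243, 243]
t=7: [9, 9, 9, 9, 9, 9, 9, 9, 9, 9, 9, 9, 9, 9]
t=8: [27, 27, 27, 27, 27, 27, 27, 27, 27, 27, 27, 27, 27, 27]
t=9: [81, 81, 81, 81, 81, 81, 81, 81, 81, 81, 81, 81, 81, 81]
t=10: [243, 243, 243, 243, 243, 243, 243, 243, 243, 243, 243, 243, 243, 243]

Answer: s_2(10) = 243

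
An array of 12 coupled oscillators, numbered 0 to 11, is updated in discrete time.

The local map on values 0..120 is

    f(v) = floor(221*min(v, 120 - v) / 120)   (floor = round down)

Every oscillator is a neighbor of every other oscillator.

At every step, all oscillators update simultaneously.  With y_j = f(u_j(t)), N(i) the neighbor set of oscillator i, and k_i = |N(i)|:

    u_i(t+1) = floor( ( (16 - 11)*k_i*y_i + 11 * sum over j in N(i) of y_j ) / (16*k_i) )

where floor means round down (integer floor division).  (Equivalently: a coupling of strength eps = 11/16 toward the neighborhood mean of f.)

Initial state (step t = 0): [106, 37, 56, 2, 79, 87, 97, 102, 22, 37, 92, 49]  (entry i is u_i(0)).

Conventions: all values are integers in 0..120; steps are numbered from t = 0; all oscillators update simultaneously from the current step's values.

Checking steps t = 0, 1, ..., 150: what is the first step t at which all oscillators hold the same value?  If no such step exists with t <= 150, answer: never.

Simulating step by step:
t=0: [106, 37, 56, 2, 79, 87, 97, 102, 22, 37, 92, 49]  (not all equal)
t=1: [47, 58, 66, 41, 59, 56, 51, 49, 51, 58, 53, 63]  (not all equal)
t=2: [94, 99, 97, 91, 99, 98, 95, 95, 95, 99, 96, 98]  (not all equal)
t=3: [44, 41, 42, 45, 41, 42, 43, 43, 43, 41, 43, 42]  (not all equal)
t=4: [78, 77, 77, 78, 77, 77, 78, 78, 78, 77, 78, 77]  (not all equal)
t=5: [77, 78, 78, 77, 78, 78, 77, 77, 77, 78, 77, 78]  (not all equal)
t=6: [78, 77, 77, 78, 77, 77, 78, 78, 78, 77, 78, 77]  (not all equal)

Answer: never
Key observation: The state at step 4 reappears at step 6 — the system is in a cycle of period 2 from step 4 on.  No step 0..6 is synchronized, and the cycle repeats forever, so no step up to 150 (or ever) has all oscillators equal.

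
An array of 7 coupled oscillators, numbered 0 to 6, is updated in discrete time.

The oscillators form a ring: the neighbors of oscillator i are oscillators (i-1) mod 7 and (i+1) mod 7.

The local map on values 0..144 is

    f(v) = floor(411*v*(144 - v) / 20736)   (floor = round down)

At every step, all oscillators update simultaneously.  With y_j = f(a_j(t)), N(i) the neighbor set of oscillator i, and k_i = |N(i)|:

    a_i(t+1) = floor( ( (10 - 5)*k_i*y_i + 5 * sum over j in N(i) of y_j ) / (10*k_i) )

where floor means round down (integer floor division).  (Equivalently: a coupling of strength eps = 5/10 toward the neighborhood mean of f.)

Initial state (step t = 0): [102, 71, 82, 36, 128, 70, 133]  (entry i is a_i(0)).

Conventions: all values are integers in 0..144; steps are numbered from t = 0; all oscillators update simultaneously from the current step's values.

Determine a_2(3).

Answer: a_2(3) = 92

Derivation:
t=0: [102, 71, 82, 36, 128, 70, 133]
t=1: [74, 97, 94, 73, 64, 68, 60]
t=2: [98, 93, 94, 99, 101, 101, 100]
t=3: [89, 92, 92, 88, 86, 86, 87]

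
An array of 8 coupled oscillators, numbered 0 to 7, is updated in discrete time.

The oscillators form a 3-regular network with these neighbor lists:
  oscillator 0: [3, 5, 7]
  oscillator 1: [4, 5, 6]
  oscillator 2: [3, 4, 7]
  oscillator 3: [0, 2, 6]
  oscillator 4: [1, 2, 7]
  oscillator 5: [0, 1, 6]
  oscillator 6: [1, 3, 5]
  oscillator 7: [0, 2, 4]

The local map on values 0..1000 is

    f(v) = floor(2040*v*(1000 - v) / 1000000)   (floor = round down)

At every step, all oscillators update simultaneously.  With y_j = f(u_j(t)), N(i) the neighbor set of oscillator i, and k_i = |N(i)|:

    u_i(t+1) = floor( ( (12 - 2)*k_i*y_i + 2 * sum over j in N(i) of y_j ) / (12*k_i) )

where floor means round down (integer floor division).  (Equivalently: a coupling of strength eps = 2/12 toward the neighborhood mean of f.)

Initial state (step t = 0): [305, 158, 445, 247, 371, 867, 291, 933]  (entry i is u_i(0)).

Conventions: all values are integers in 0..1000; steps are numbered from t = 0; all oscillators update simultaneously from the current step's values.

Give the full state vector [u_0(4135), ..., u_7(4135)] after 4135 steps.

Simulating step by step:
t=0: [305, 158, 445, 247, 371, 867, 291, 933]
t=1: [401, 288, 473, 391, 446, 258, 399, 184]
t=2: [473, 425, 495, 486, 488, 402, 479, 338]
t=3: [504, 498, 506, 508, 505, 492, 507, 464]
t=4: [508, 509, 508, 509, 508, 509, 509, 507]
t=5: [509, 509, 509, 509, 509, 509, 509, 509]
t=6: [509, 509, 509, 509, 509, 509, 509, 509]

Answer: [509, 509, 509, 509, 509, 509, 509, 509]
Key observation: The state at step 5, [509, 509, 509, 509, 509, 509, 509, 509], reappears at step 6: the system is in a cycle of period 1 from step 5 on.  Therefore the state at step 4135 equals the state at step 5 + ((4135 - 5) mod 1) = 5, which is [509, 509, 509, 509, 509, 509, 509, 509].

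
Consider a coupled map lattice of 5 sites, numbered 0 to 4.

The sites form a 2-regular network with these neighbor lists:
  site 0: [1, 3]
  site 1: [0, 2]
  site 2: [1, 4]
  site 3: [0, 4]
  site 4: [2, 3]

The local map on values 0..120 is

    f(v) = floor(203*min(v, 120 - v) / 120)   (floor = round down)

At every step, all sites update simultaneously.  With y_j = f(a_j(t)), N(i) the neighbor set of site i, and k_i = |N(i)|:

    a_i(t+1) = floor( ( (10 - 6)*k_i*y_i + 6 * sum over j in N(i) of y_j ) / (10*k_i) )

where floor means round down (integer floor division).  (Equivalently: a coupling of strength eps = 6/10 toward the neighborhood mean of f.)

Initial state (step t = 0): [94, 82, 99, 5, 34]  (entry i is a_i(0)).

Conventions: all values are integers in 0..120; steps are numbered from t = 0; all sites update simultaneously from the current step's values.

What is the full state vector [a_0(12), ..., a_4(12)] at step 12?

Simulating step by step:
t=0: [94, 82, 99, 5, 34]
t=1: [38, 49, 50, 33, 35]
t=2: [66, 77, 75, 58, 65]
t=3: [87, 78, 79, 94, 89]
t=4: [56, 65, 64, 49, 54]
t=5: [90, 93, 92, 88, 89]
t=6: [49, 47, 47, 52, 51]
t=7: [82, 79, 81, 85, 84]
t=8: [64, 66, 64, 60, 61]
t=9: [95, 92, 94, 98, 98]
t=10: [42, 44, 42, 38, 38]
t=11: [69, 72, 69, 66, 66]
t=12: [86, 84, 86, 89, 89]

Answer: [86, 84, 86, 89, 89]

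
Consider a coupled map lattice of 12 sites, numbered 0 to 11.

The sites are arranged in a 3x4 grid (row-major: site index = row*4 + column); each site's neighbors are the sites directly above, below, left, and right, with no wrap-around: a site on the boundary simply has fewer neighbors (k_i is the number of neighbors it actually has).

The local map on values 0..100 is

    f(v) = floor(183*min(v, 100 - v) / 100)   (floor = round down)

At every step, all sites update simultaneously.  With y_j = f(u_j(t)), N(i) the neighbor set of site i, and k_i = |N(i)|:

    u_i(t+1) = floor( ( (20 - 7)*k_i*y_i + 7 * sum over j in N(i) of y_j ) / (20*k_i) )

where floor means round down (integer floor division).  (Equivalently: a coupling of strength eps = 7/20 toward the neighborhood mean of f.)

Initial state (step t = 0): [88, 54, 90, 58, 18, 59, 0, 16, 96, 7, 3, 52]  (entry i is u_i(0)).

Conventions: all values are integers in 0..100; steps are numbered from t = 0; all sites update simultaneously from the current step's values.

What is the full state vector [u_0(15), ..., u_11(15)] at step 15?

Simulating step by step:
t=0: [88, 54, 90, 58, 18, 59, 0, 16, 96, 7, 3, 52]
t=1: [33, 67, 30, 57, 32, 59, 11, 37, 12, 17, 14, 62]
t=2: [59, 61, 53, 71, 55, 63, 32, 63, 29, 34, 30, 60]
t=3: [75, 72, 77, 61, 76, 67, 61, 65, 59, 60, 57, 68]
t=4: [45, 50, 49, 64, 48, 59, 67, 64, 69, 72, 74, 62]
t=5: [84, 87, 83, 69, 81, 74, 63, 64, 60, 53, 51, 64]
t=6: [28, 27, 37, 53, 39, 48, 63, 64, 68, 80, 83, 69]
t=7: [54, 55, 67, 79, 69, 76, 65, 66, 56, 43, 38, 53]
t=8: [78, 75, 60, 46, 60, 52, 62, 62, 75, 73, 71, 78]
t=9: [46, 52, 70, 79, 67, 77, 69, 67, 50, 53, 52, 47]
t=10: [80, 77, 56, 44, 64, 52, 57, 60, 84, 81, 83, 81]
t=11: [42, 50, 75, 78, 59, 75, 74, 69, 36, 39, 37, 40]
t=12: [78, 78, 50, 43, 70, 54, 49, 55, 67, 66, 65, 68]
t=13: [42, 51, 83, 80, 56, 76, 85, 79, 59, 64, 65, 63]
t=14: [78, 75, 37, 35, 74, 50, 32, 39, 74, 63, 60, 61]
t=15: [42, 52, 63, 65, 51, 78, 64, 68, 50, 68, 70, 71]

Answer: [42, 52, 63, 65, 51, 78, 64, 68, 50, 68, 70, 71]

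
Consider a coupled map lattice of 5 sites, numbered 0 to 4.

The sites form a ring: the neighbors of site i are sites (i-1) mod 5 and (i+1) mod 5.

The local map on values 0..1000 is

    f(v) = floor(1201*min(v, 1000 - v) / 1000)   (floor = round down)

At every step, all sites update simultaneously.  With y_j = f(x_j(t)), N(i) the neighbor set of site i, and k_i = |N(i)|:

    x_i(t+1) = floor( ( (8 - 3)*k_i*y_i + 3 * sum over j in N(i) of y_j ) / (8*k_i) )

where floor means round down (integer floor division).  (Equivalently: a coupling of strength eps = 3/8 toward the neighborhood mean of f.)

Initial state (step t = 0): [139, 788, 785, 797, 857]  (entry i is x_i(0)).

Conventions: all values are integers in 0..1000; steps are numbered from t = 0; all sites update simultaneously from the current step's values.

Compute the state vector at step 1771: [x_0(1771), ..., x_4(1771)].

Answer: [582, 582, 582, 582, 582]
Key observation: The state at step 21, [598, 598, 598, 598, 598], reappears at step 33: the system is in a cycle of period 12 from step 21 on.  Therefore the state at step 1771 equals the state at step 21 + ((1771 - 21) mod 12) = 31, which is [582, 582, 582, 582, 582].

Derivation:
t=0: [139, 788, 785, 797, 857]
t=1: [183, 238, 254, 232, 183]
t=2: [231, 276, 296, 272, 230]
t=3: [286, 325, 345, 322, 285]
t=4: [351, 385, 404, 383, 350]
t=5: [428, 458, 475, 456, 427]
t=6: [520, 547, 561, 544, 518]
t=7: [570, 546, 533, 549, 571]
t=8: [521, 542, 553, 539, 520]
t=9: [570, 552, 541, 554, 571]
t=10: [519, 536, 545, 534, 518]
t=11: [573, 558, 550, 560, 574]
t=12: [515, 528, 535, 527, 514]
t=13: [579, 567, 561, 568, 580]
t=14: [507, 518, 524, 517, 506]
t=15: [589, 579, 574, 580, 590]
t=16: [495, 503, 508, 503, 494]
t=17: [594, 594, 592, 594, 593]
t=18: [487, 487, 488, 487, 487]
t=19: [584, 584, 585, 584, 584]
t=20: [499, 498, 498, 498, 499]
t=21: [598, 598, 598, 598, 598]
t=22: [482, 482, 482, 482, 482]
t=23: [578, 578, 578, 578, 578]
t=24: [506, 506, 506, 506, 506]
t=25: [593, 593, 593, 593, 593]
t=26: [488, 488, 488, 488, 488]
t=27: [586, 586, 586, 586, 586]
t=28: [497, 497, 497, 497, 497]
t=29: [596, 596, 596, 596, 596]
t=30: [485, 485, 485, 485, 485]
t=31: [582, 582, 582, 582, 582]
t=32: [502, 502, 502, 502, 502]
t=33: [598, 598, 598, 598, 598]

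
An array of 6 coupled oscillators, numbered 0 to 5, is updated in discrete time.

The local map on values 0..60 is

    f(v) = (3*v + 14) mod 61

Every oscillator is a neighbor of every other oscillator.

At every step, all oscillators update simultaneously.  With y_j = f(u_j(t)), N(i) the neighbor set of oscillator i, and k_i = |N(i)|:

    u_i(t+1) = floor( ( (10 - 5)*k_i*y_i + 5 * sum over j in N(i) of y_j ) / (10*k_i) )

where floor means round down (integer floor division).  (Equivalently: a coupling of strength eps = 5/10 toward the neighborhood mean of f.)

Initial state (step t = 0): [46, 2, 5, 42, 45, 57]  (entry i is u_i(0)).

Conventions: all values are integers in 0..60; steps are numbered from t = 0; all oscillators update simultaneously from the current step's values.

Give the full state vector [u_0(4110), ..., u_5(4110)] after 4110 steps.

Answer: [23, 25, 23, 22, 22, 24]
Key observation: The state at step 8, [37, 39, 37, 36, 36, 38], reappears at step 18: the system is in a cycle of period 10 from step 8 on.  Therefore the state at step 4110 equals the state at step 8 + ((4110 - 8) mod 10) = 10, which is [23, 25, 23, 22, 22, 24].

Derivation:
t=0: [46, 2, 5, 42, 45, 57]
t=1: [24, 20, 24, 19, 23, 13]
t=2: [24, 20, 24, 18, 23, 36]
t=3: [19, 14, 19, 12, 18, 9]
t=4: [21, 39, 21, 37, 20, 33]
t=5: [17, 14, 17, 12, 16, 31]
t=6: [17, 38, 17, 36, 16, 34]
t=7: [8, 9, 8, 7, 7, 29]
t=8: [37, 39, 37, 36, 36, 38]
t=9: [3, 5, 3, 2, 2, 4]
t=10: [23, 25, 23, 22, 22, 24]
t=11: [22, 24, 22, 21, 21, 23]
t=12: [19, 21, 19, 18, 18, 20]
t=13: [10, 12, 10, 9, 9, 11]
t=14: [44, 46, 44, 43, 43, 45]
t=15: [24, 26, 24, 23, 23, 25]
t=16: [25, 27, 25, 24, 24, 26]
t=17: [28, 30, 28, 27, 27, 29]
t=18: [37, 39, 37, 36, 36, 38]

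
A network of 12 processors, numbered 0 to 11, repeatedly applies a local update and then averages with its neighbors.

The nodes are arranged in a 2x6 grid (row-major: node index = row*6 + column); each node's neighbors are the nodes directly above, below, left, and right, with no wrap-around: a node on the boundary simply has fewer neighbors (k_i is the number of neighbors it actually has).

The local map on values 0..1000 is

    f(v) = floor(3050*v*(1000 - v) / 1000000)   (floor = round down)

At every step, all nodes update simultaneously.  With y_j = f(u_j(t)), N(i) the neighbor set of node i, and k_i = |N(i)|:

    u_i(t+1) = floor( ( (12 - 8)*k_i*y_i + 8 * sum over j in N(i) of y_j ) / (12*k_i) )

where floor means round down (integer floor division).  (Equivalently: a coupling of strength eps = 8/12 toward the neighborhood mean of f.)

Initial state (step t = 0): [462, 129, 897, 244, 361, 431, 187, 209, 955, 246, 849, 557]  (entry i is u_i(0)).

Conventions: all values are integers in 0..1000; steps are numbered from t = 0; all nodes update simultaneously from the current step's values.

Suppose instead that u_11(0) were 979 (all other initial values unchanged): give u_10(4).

Simulating step by step:
t=0: [462, 129, 897, 244, 361, 431, 187, 209, 955, 246, 849, 979]
t=1: [521, 456, 323, 531, 612, 504, 575, 376, 343, 429, 425, 400]
t=2: [754, 728, 711, 727, 744, 739, 740, 724, 701, 735, 737, 746]
t=3: [584, 601, 619, 601, 589, 581, 586, 609, 619, 605, 586, 585]
t=4: [736, 729, 724, 729, 737, 740, 735, 728, 722, 729, 736, 740]

Answer: u_10(4) = 736
Key observation: This trace re-runs the system from the modified initial state.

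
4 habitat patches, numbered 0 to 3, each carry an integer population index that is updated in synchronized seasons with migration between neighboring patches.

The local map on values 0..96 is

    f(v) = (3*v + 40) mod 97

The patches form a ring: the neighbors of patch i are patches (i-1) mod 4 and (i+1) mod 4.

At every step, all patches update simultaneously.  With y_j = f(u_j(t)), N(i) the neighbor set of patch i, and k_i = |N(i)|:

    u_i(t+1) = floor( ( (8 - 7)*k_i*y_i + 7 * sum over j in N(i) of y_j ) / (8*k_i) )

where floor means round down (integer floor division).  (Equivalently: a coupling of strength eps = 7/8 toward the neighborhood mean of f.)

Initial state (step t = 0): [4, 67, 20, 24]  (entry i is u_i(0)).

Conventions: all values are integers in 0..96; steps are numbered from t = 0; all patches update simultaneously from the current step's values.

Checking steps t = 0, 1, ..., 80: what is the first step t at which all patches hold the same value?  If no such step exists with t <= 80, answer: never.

Simulating step by step:
t=0: [4, 67, 20, 24]  (not all equal)
t=1: [33, 29, 27, 25]  (not all equal)
t=2: [26, 32, 24, 31]  (not all equal)
t=3: [35, 20, 34, 20]  (not all equal)
t=4: [8, 41, 8, 41]  (not all equal)
t=5: [65, 64, 65, 64]  (not all equal)
t=6: [38, 40, 38, 40]  (not all equal)
t=7: [62, 57, 62, 57]  (not all equal)
t=8: [18, 30, 18, 30]  (not all equal)
t=9: [40, 86, 40, 86]  (not all equal)
t=10: [14, 56, 14, 56]  (not all equal)
t=11: [22, 73, 22, 73]  (not all equal)
t=12: [58, 16, 58, 16]  (not all equal)
t=13: [79, 28, 79, 28]  (not all equal)
t=14: [34, 76, 34, 76]  (not all equal)
t=15: [70, 48, 70, 48]  (not all equal)
t=16: [83, 59, 83, 59]  (not all equal)
t=17: [32, 86, 32, 86]  (not all equal)
t=18: [11, 35, 11, 35]  (not all equal)
t=19: [51, 69, 51, 69]  (not all equal)
t=20: [58, 90, 58, 90]  (not all equal)
t=21: [19, 19, 19, 19]  (all equal)

Answer: 21
Key observation: Synchronization is absorbing here: once all patches are equal they stay equal, and step 21 is the first all-equal step.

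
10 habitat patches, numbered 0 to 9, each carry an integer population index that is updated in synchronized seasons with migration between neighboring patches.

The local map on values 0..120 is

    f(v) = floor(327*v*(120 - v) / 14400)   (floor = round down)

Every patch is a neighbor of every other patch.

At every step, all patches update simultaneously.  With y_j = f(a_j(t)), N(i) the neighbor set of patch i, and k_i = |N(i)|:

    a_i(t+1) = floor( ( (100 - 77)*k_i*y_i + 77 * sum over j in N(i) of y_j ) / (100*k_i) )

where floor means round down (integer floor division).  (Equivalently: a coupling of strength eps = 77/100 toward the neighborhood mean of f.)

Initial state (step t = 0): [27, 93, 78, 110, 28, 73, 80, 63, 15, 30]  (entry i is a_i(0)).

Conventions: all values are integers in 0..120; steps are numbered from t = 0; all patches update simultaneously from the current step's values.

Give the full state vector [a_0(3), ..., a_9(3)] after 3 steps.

Simulating step by step:
t=0: [27, 93, 78, 110, 28, 73, 80, 63, 15, 30]
t=1: [59, 59, 61, 54, 59, 62, 61, 62, 56, 59]
t=2: [80, 80, 80, 80, 80, 80, 80, 80, 80, 80]
t=3: [72, 72, 72, 72, 72, 72, 72, 72, 72, 72]

Answer: [72, 72, 72, 72, 72, 72, 72, 72, 72, 72]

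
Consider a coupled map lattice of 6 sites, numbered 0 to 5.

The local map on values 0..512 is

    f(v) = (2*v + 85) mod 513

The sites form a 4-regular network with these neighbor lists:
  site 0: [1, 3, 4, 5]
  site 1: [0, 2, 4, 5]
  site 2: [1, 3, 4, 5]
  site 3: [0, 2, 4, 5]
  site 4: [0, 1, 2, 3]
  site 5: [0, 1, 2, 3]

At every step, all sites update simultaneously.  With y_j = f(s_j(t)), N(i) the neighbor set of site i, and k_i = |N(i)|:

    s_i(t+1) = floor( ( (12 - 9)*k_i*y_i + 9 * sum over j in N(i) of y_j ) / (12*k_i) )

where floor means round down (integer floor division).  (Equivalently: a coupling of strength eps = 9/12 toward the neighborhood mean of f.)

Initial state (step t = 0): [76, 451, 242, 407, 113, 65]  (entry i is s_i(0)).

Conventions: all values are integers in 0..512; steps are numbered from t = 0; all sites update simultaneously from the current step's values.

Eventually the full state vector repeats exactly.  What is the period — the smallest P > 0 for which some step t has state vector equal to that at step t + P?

Simulating step by step:
t=0: [76, 451, 242, 407, 113, 65]
t=1: [319, 272, 273, 250, 293, 269]
t=2: [138, 140, 115, 129, 136, 124]
t=3: [352, 347, 340, 341, 348, 342]
t=4: [264, 263, 258, 260, 263, 260]
t=5: [96, 95, 93, 93, 95, 93]
t=6: [274, 273, 272, 272, 273, 272]
t=7: [117, 117, 116, 117, 117, 117]
t=8: [319, 318, 318, 318, 318, 318]
t=9: [208, 208, 208, 208, 208, 208]
t=10: [501, 501, 501, 501, 501, 501]
t=11: [61, 61, 61, 61, 61, 61]
t=12: [207, 207, 207, 207, 207, 207]
t=13: [499, 499, 499, 499, 499, 499]
t=14: [57, 57, 57, 57, 57, 57]
t=15: [199, 199, 199, 199, 199, 199]
t=16: [483, 483, 483, 483, 483, 483]
t=17: [25, 25, 25, 25, 25, 25]
t=18: [135, 135, 135, 135, 135, 135]
t=19: [355, 355, 355, 355, 355, 355]
t=20: [282, 282, 282, 282, 282, 282]
t=21: [136, 136, 136, 136, 136, 136]
t=22: [357, 357, 357, 357, 357, 357]
t=23: [286, 286, 286, 286, 286, 286]
t=24: [144, 144, 144, 144, 144, 144]
t=25: [373, 373, 373, 373, 373, 373]
t=26: [318, 318, 318, 318, 318, 318]
t=27: [208, 208, 208, 208, 208, 208]

Answer: 18
Key observation: The state at step 9, [208, 208, 208, 208, 208, 208], reappears at step 27 — and no state repeats earlier — so the cycle the system enters has period 18.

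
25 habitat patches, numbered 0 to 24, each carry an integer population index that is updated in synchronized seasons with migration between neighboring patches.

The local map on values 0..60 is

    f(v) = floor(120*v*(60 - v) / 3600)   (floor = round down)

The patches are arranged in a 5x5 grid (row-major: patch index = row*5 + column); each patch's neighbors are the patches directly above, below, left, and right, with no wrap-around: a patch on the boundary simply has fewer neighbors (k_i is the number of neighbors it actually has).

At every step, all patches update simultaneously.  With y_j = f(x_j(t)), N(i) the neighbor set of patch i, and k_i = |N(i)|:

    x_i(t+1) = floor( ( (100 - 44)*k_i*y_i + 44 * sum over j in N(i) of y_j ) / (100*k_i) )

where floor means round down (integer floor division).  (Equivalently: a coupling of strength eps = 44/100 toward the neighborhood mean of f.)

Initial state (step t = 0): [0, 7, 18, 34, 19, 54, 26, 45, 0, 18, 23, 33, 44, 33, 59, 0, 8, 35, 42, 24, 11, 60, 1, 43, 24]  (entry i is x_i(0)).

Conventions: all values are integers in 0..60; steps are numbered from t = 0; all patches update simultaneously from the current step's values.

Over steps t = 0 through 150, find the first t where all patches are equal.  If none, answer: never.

Simulating step by step:
t=0: [0, 7, 18, 34, 19, 54, 26, 45, 0, 18, 23, 33, 44, 33, 59, 0, 8, 35, 42, 24, 11, 60, 1, 43, 24]  (not all equal)
t=1: [4, 14, 23, 23, 25, 13, 24, 20, 11, 17, 21, 26, 24, 21, 12, 8, 13, 23, 26, 23, 9, 4, 8, 21, 27]  (not all equal)
t=2: [12, 21, 26, 26, 27, 20, 26, 25, 21, 22, 24, 27, 27, 25, 22, 16, 19, 25, 28, 26, 12, 10, 16, 25, 28]  (not all equal)
t=3: [22, 26, 28, 28, 28, 25, 28, 28, 27, 27, 27, 28, 29, 28, 27, 23, 24, 27, 29, 28, 19, 18, 23, 28, 29]  (not all equal)
t=4: [27, 28, 29, 29, 29, 28, 29, 29, 29, 29, 28, 28, 29, 29, 29, 27, 27, 28, 29, 29, 25, 25, 27, 28, 29]  (not all equal)
t=5: [29, 29, 29, 29, 29, 29, 29, 29, 29, 29, 29, 29, 29, 29, 29, 29, 29, 29, 29, 29, 29, 29, 29, 29, 29]  (all equal)

Answer: 5
Key observation: Synchronization is absorbing here: once all patches are equal they stay equal, and step 5 is the first all-equal step.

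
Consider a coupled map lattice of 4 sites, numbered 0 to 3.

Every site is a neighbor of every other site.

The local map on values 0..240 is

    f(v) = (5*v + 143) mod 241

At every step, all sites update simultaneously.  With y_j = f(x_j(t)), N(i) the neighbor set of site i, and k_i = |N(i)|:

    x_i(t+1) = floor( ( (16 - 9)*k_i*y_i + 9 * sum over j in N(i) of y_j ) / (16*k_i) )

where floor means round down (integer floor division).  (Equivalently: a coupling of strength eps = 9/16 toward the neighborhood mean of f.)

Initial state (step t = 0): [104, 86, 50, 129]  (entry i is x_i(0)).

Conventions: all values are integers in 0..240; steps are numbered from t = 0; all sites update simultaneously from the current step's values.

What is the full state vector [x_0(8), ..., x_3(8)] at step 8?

Answer: [126, 144, 113, 152]

Derivation:
t=0: [104, 86, 50, 129]
t=1: [136, 114, 129, 107]
t=2: [136, 168, 127, 160]
t=3: [98, 78, 87, 128]
t=4: [104, 79, 91, 82]
t=5: [124, 93, 108, 97]
t=6: [106, 127, 146, 132]
t=7: [137, 103, 126, 109]
t=8: [126, 144, 113, 152]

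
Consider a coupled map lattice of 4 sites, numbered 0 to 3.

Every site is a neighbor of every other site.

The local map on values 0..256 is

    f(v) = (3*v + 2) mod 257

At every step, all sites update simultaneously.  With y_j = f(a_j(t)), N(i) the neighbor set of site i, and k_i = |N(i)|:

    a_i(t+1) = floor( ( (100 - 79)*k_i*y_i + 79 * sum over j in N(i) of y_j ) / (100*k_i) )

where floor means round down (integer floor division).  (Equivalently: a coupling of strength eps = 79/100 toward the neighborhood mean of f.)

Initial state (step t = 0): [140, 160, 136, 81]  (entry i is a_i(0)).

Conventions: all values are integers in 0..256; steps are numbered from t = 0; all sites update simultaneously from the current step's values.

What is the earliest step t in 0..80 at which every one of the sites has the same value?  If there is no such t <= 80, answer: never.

Simulating step by step:
t=0: [140, 160, 136, 81]  (not all equal)
t=1: [198, 195, 199, 194]  (not all equal)
t=2: [77, 77, 77, 77]  (all equal)

Answer: 2
Key observation: Synchronization is absorbing here: once all sites are equal they stay equal, and step 2 is the first all-equal step.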